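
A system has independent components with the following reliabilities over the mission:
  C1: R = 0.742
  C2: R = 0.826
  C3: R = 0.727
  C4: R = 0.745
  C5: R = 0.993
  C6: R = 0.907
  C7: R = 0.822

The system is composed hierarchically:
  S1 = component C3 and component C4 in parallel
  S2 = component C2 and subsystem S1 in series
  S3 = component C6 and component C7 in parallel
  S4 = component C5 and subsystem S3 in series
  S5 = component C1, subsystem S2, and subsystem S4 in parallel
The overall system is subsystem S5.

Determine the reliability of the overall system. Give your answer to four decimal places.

0.9986

Parallel (C3 and C4): 1 − (1 − 0.727000)(1 − 0.745000) = 0.930385
Series (C2 and [0.930385]): 0.826000 × 0.930385 = 0.768498
Parallel (C6 and C7): 1 − (1 − 0.907000)(1 − 0.822000) = 0.983446
Series (C5 and [0.983446]): 0.993000 × 0.983446 = 0.976562
Parallel (C1, [0.768498], and [0.976562]): 1 − (1 − 0.742000)(1 − 0.768498)(1 − 0.976562) = 0.9986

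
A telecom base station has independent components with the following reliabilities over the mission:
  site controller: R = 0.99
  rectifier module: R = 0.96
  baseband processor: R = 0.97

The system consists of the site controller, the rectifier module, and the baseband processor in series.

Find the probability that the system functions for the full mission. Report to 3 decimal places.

Series (site controller, rectifier module, and baseband processor): 0.99000 × 0.96000 × 0.97000 = 0.922

0.922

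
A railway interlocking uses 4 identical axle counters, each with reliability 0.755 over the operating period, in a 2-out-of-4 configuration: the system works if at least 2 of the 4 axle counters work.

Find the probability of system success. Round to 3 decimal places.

R = Σ_{i=2}^{4} C(4,i) p^i (1−p)^{4−i} with p = 0.755
C(4,2)·0.755^2·0.245^2 = 0.20529
C(4,3)·0.755^3·0.245^1 = 0.42176
C(4,4)·0.755^4·0.245^0 = 0.32493
Sum = 0.952

0.952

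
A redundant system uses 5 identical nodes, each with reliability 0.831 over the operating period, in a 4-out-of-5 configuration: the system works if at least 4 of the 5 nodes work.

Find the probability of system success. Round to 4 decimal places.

0.7992

R = Σ_{i=4}^{5} C(5,i) p^i (1−p)^{5−i} with p = 0.831
C(5,4)·0.831^4·0.169^1 = 0.402959
C(5,5)·0.831^5·0.169^0 = 0.396283
Sum = 0.7992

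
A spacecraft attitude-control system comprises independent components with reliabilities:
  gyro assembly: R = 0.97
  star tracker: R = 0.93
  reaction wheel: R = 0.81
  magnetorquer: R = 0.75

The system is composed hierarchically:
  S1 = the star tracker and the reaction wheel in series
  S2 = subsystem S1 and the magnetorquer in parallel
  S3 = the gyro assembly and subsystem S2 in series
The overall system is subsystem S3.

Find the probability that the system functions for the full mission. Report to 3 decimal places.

Series (star tracker and reaction wheel): 0.93000 × 0.81000 = 0.75330
Parallel ([0.75330] and magnetorquer): 1 − (1 − 0.75330)(1 − 0.75000) = 0.93833
Series (gyro assembly and [0.93833]): 0.97000 × 0.93833 = 0.910

0.910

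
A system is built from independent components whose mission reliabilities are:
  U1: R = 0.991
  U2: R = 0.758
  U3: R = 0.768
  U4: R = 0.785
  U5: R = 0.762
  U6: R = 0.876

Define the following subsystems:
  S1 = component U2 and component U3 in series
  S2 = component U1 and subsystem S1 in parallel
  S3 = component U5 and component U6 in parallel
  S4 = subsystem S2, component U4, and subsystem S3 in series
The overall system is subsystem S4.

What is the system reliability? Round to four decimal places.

0.7590

Series (U2 and U3): 0.758000 × 0.768000 = 0.582144
Parallel (U1 and [0.582144]): 1 − (1 − 0.991000)(1 − 0.582144) = 0.996239
Parallel (U5 and U6): 1 − (1 − 0.762000)(1 − 0.876000) = 0.970488
Series ([0.996239], U4, and [0.970488]): 0.996239 × 0.785000 × 0.970488 = 0.7590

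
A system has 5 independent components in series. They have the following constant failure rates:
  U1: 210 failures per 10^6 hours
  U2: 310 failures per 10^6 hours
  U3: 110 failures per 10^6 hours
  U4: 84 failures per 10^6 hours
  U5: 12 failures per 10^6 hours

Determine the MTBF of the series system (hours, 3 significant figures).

1380

Series of exponential components: λ_sys = Σ λ_i
λ_sys = 0.00021 + 0.00031 + 0.00011 + 0.000084 + 0.000012 = 7.2600e-04 /h
MTBF = 1 / λ_sys = 1380 h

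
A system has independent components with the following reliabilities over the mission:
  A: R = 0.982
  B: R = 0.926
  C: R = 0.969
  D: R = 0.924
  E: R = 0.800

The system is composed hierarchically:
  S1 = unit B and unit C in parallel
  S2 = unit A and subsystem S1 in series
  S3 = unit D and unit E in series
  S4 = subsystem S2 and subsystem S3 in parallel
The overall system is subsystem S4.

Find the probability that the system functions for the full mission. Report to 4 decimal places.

Parallel (B and C): 1 − (1 − 0.926000)(1 − 0.969000) = 0.997706
Series (A and [0.997706]): 0.982000 × 0.997706 = 0.979747
Series (D and E): 0.924000 × 0.800000 = 0.739200
Parallel ([0.979747] and [0.739200]): 1 − (1 − 0.979747)(1 − 0.739200) = 0.9947

0.9947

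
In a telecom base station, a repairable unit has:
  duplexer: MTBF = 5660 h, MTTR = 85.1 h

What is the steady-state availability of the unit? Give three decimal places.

0.985

A(duplexer) = MTBF/(MTBF+MTTR) = 5660/(5660+85.1) = 0.985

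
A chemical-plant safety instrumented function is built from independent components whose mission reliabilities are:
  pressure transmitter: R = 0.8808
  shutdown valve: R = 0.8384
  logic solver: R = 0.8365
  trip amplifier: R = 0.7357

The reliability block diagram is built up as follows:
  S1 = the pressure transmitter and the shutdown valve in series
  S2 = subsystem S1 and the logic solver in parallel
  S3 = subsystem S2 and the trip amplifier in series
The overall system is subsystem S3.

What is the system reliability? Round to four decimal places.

Series (pressure transmitter and shutdown valve): 0.880800 × 0.838400 = 0.738463
Parallel ([0.738463] and logic solver): 1 − (1 − 0.738463)(1 − 0.836500) = 0.957239
Series ([0.957239] and trip amplifier): 0.957239 × 0.735700 = 0.7042

0.7042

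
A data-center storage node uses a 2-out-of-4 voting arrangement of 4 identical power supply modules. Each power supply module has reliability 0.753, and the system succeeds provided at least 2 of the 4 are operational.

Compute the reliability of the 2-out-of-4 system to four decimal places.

0.9509

R = Σ_{i=2}^{4} C(4,i) p^i (1−p)^{4−i} with p = 0.753
C(4,2)·0.753^2·0.247^2 = 0.207556
C(4,3)·0.753^3·0.247^1 = 0.421834
C(4,4)·0.753^4·0.247^0 = 0.321499
Sum = 0.9509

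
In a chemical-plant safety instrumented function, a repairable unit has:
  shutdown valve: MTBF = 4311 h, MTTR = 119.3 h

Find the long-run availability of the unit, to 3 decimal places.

0.973

A(shutdown valve) = MTBF/(MTBF+MTTR) = 4311/(4311+119.3) = 0.973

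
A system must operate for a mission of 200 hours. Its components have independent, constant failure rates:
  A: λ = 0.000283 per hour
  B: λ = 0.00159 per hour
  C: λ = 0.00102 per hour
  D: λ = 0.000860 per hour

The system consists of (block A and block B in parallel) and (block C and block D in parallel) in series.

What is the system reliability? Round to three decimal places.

R(A) = exp(−0.000283 × 200) = 0.94497
R(B) = exp(−0.00159 × 200) = 0.72760
R(C) = exp(−0.00102 × 200) = 0.81546
R(D) = exp(−0.000860 × 200) = 0.84198
Parallel (A and B): 1 − (1 − 0.94497)(1 − 0.72760) = 0.98501
Parallel (C and D): 1 − (1 − 0.81546)(1 − 0.84198) = 0.97084
Series ([0.98501] and [0.97084]): 0.98501 × 0.97084 = 0.956

0.956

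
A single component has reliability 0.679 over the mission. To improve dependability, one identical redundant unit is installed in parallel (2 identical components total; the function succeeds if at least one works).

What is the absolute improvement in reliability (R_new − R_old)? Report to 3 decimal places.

R_before = 0.679
R_after = 1 − (1 − 0.679)^2 = 0.897
ΔR = 0.897 − 0.679 = 0.218

0.218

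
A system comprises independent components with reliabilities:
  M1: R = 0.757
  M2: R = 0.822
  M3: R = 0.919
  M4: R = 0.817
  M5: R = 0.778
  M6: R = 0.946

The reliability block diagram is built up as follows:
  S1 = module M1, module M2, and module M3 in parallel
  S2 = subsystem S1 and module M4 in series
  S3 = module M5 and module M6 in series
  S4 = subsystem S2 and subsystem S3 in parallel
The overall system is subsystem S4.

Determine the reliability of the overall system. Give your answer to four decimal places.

0.9509

Parallel (M1, M2, and M3): 1 − (1 − 0.757000)(1 − 0.822000)(1 − 0.919000) = 0.996496
Series ([0.996496] and M4): 0.996496 × 0.817000 = 0.814137
Series (M5 and M6): 0.778000 × 0.946000 = 0.735988
Parallel ([0.814137] and [0.735988]): 1 − (1 − 0.814137)(1 − 0.735988) = 0.9509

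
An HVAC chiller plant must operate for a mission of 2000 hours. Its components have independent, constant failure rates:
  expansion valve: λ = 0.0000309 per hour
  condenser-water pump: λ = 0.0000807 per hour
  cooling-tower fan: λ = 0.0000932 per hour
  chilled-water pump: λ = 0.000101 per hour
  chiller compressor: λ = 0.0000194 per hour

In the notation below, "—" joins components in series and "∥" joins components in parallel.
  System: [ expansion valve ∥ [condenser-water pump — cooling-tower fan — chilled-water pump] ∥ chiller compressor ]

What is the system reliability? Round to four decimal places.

0.9990

R(expansion valve) = exp(−0.0000309 × 2000) = 0.940071
R(condenser-water pump) = exp(−0.0000807 × 2000) = 0.850952
R(cooling-tower fan) = exp(−0.0000932 × 2000) = 0.829942
R(chilled-water pump) = exp(−0.000101 × 2000) = 0.817095
R(chiller compressor) = exp(−0.0000194 × 2000) = 0.961943
Series (condenser-water pump, cooling-tower fan, and chilled-water pump): 0.850952 × 0.829942 × 0.817095 = 0.577066
Parallel (expansion valve, [0.577066], and chiller compressor): 1 − (1 − 0.940071)(1 − 0.577066)(1 − 0.961943) = 0.9990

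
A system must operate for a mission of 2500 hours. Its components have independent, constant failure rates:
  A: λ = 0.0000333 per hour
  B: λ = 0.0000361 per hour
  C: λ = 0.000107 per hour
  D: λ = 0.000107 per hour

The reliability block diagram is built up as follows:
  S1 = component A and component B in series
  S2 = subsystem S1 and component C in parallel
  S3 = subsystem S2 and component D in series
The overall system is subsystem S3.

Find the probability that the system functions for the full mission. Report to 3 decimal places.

R(A) = exp(−0.0000333 × 2500) = 0.92012
R(B) = exp(−0.0000361 × 2500) = 0.91370
R(C) = exp(−0.000107 × 2500) = 0.76529
R(D) = exp(−0.000107 × 2500) = 0.76529
Series (A and B): 0.92012 × 0.91370 = 0.84071
Parallel ([0.84071] and C): 1 − (1 − 0.84071)(1 − 0.76529) = 0.96261
Series ([0.96261] and D): 0.96261 × 0.76529 = 0.737

0.737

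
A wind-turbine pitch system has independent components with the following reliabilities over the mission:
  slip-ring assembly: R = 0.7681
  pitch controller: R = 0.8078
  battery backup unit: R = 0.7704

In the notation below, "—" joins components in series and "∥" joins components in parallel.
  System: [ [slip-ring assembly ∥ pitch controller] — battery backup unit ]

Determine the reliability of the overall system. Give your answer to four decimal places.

Parallel (slip-ring assembly and pitch controller): 1 − (1 − 0.768100)(1 − 0.807800) = 0.955429
Series ([0.955429] and battery backup unit): 0.955429 × 0.770400 = 0.7361

0.7361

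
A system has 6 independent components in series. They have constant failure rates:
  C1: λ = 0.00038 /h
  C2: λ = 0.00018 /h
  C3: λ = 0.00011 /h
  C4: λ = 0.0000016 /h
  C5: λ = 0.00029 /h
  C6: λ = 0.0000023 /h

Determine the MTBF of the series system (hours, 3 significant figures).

1040

Series of exponential components: λ_sys = Σ λ_i
λ_sys = 0.00038 + 0.00018 + 0.00011 + 0.0000016 + 0.00029 + 0.0000023 = 9.6390e-04 /h
MTBF = 1 / λ_sys = 1040 h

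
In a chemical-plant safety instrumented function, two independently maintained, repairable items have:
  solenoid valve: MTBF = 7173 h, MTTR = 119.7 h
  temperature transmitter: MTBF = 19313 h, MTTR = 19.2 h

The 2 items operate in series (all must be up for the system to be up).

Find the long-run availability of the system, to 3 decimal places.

0.983

A(solenoid valve) = MTBF/(MTBF+MTTR) = 7173/(7173+119.7) = 0.983586
A(temperature transmitter) = MTBF/(MTBF+MTTR) = 19313/(19313+19.2) = 0.999007
Series availability: 0.983586 × 0.999007 = 0.983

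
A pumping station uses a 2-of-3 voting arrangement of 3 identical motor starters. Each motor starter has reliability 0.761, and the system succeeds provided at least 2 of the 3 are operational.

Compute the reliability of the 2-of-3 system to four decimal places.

0.8559

R = Σ_{i=2}^{3} C(3,i) p^i (1−p)^{3−i} with p = 0.761
C(3,2)·0.761^2·0.239^1 = 0.415230
C(3,3)·0.761^3·0.239^0 = 0.440711
Sum = 0.8559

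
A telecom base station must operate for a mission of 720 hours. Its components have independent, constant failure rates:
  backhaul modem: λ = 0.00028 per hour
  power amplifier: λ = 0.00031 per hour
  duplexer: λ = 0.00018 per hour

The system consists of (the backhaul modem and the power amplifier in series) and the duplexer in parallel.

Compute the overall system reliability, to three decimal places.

R(backhaul modem) = exp(−0.00028 × 720) = 0.81742
R(power amplifier) = exp(−0.00031 × 720) = 0.79995
R(duplexer) = exp(−0.00018 × 720) = 0.87845
Series (backhaul modem and power amplifier): 0.81742 × 0.79995 = 0.65390
Parallel ([0.65390] and duplexer): 1 − (1 − 0.65390)(1 − 0.87845) = 0.958

0.958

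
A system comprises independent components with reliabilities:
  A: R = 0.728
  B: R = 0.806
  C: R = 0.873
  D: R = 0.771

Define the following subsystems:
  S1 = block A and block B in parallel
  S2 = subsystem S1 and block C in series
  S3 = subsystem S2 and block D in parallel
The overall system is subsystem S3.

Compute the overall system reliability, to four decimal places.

0.9604

Parallel (A and B): 1 − (1 − 0.728000)(1 − 0.806000) = 0.947232
Series ([0.947232] and C): 0.947232 × 0.873000 = 0.826934
Parallel ([0.826934] and D): 1 − (1 − 0.826934)(1 − 0.771000) = 0.9604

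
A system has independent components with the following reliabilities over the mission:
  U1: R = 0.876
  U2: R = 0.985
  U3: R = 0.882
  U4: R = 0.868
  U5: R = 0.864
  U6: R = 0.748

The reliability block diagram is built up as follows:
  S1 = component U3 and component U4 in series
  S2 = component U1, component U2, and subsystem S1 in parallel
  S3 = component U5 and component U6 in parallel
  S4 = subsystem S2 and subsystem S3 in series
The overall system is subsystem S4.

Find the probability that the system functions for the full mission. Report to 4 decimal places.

0.9653

Series (U3 and U4): 0.882000 × 0.868000 = 0.765576
Parallel (U1, U2, and [0.765576]): 1 − (1 − 0.876000)(1 − 0.985000)(1 − 0.765576) = 0.999564
Parallel (U5 and U6): 1 − (1 − 0.864000)(1 − 0.748000) = 0.965728
Series ([0.999564] and [0.965728]): 0.999564 × 0.965728 = 0.9653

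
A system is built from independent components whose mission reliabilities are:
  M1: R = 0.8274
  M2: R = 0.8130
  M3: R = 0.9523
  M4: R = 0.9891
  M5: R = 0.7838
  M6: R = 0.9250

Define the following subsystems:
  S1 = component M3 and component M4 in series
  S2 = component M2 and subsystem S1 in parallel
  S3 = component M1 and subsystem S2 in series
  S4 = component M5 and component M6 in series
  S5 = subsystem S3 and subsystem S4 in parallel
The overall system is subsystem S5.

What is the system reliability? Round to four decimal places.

Series (M3 and M4): 0.952300 × 0.989100 = 0.941920
Parallel (M2 and [0.941920]): 1 − (1 − 0.813000)(1 − 0.941920) = 0.989139
Series (M1 and [0.989139]): 0.827400 × 0.989139 = 0.818414
Series (M5 and M6): 0.783800 × 0.925000 = 0.725015
Parallel ([0.818414] and [0.725015]): 1 − (1 − 0.818414)(1 − 0.725015) = 0.9501

0.9501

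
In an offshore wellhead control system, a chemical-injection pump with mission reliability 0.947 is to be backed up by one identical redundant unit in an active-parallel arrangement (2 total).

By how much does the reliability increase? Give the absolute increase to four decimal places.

R_before = 0.947
R_after = 1 − (1 − 0.947)^2 = 0.9972
ΔR = 0.9972 − 0.947 = 0.0502

0.0502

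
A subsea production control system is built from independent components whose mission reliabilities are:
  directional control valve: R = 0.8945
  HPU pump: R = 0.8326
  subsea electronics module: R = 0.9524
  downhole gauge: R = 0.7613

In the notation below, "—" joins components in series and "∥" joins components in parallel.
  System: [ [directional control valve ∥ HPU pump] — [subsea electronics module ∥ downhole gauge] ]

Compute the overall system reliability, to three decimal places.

Parallel (directional control valve and HPU pump): 1 − (1 − 0.89450)(1 − 0.83260) = 0.98234
Parallel (subsea electronics module and downhole gauge): 1 − (1 − 0.95240)(1 − 0.76130) = 0.98864
Series ([0.98234] and [0.98864]): 0.98234 × 0.98864 = 0.971

0.971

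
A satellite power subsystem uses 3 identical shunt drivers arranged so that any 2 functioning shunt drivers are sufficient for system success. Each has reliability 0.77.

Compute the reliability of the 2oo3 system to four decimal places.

R = Σ_{i=2}^{3} C(3,i) p^i (1−p)^{3−i} with p = 0.77
C(3,2)·0.77^2·0.23^1 = 0.409101
C(3,3)·0.77^3·0.23^0 = 0.456533
Sum = 0.8656

0.8656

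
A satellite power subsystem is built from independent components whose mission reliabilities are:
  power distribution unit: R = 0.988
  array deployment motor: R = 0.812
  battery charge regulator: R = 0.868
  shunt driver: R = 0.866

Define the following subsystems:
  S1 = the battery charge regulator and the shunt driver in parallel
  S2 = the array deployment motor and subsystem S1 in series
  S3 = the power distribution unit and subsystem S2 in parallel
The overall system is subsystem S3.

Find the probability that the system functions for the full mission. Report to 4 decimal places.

0.9976

Parallel (battery charge regulator and shunt driver): 1 − (1 − 0.868000)(1 − 0.866000) = 0.982312
Series (array deployment motor and [0.982312]): 0.812000 × 0.982312 = 0.797637
Parallel (power distribution unit and [0.797637]): 1 − (1 − 0.988000)(1 − 0.797637) = 0.9976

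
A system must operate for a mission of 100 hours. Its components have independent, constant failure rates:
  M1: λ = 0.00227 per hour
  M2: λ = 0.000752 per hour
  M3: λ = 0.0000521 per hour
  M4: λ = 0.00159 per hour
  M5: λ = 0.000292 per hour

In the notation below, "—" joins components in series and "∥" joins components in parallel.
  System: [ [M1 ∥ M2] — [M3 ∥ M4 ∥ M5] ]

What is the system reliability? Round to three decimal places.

R(M1) = exp(−0.00227 × 100) = 0.79692
R(M2) = exp(−0.000752 × 100) = 0.92756
R(M3) = exp(−0.0000521 × 100) = 0.99480
R(M4) = exp(−0.00159 × 100) = 0.85300
R(M5) = exp(−0.000292 × 100) = 0.97122
Parallel (M1 and M2): 1 − (1 − 0.79692)(1 − 0.92756) = 0.98529
Parallel (M3, M4, and M5): 1 − (1 − 0.99480)(1 − 0.85300)(1 − 0.97122) = 0.99998
Series ([0.98529] and [0.99998]): 0.98529 × 0.99998 = 0.985

0.985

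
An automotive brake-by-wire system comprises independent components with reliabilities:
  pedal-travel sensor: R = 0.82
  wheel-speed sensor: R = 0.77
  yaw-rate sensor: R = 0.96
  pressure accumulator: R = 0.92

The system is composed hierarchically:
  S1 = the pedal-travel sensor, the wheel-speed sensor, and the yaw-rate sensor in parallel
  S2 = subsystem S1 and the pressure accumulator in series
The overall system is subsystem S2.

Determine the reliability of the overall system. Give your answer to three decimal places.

Parallel (pedal-travel sensor, wheel-speed sensor, and yaw-rate sensor): 1 − (1 − 0.82000)(1 − 0.77000)(1 − 0.96000) = 0.99834
Series ([0.99834] and pressure accumulator): 0.99834 × 0.92000 = 0.918

0.918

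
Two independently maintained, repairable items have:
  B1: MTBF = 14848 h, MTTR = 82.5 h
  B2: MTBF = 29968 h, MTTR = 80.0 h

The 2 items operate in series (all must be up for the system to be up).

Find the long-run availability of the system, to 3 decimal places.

A(B1) = MTBF/(MTBF+MTTR) = 14848/(14848+82.5) = 0.994474
A(B2) = MTBF/(MTBF+MTTR) = 29968/(29968+80.0) = 0.997338
Series availability: 0.994474 × 0.997338 = 0.992

0.992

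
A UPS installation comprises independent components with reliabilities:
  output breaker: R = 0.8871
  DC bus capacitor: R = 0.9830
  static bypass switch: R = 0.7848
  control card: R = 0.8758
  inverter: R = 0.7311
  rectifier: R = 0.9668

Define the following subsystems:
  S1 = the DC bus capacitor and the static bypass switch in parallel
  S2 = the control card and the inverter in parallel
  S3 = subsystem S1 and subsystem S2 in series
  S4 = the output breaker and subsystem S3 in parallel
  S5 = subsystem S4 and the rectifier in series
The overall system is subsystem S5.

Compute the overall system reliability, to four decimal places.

0.9628

Parallel (DC bus capacitor and static bypass switch): 1 − (1 − 0.983000)(1 − 0.784800) = 0.996342
Parallel (control card and inverter): 1 − (1 − 0.875800)(1 − 0.731100) = 0.966603
Series ([0.996342] and [0.966603]): 0.996342 × 0.966603 = 0.963067
Parallel (output breaker and [0.963067]): 1 − (1 − 0.887100)(1 − 0.963067) = 0.995830
Series ([0.995830] and rectifier): 0.995830 × 0.966800 = 0.9628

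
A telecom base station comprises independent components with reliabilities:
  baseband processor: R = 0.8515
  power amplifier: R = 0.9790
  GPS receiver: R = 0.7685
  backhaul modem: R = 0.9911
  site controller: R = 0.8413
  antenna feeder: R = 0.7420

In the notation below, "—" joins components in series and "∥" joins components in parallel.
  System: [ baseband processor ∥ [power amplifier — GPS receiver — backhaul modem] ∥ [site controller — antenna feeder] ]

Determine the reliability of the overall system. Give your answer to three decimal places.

Series (power amplifier, GPS receiver, and backhaul modem): 0.97900 × 0.76850 × 0.99110 = 0.74567
Series (site controller and antenna feeder): 0.84130 × 0.74200 = 0.62424
Parallel (baseband processor, [0.74567], and [0.62424]): 1 − (1 − 0.85150)(1 − 0.74567)(1 − 0.62424) = 0.986

0.986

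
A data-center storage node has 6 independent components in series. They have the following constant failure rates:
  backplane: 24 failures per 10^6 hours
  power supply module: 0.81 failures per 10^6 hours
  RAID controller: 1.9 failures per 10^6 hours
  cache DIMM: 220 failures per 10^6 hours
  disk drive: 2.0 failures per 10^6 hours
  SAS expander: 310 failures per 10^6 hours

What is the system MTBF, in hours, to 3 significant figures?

Series of exponential components: λ_sys = Σ λ_i
λ_sys = 0.000024 + 0.00000081 + 0.0000019 + 0.00022 + 0.0000020 + 0.00031 = 5.5871e-04 /h
MTBF = 1 / λ_sys = 1790 h

1790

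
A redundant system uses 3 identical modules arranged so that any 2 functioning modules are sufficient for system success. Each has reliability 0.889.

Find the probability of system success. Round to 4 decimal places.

0.9658

R = Σ_{i=2}^{3} C(3,i) p^i (1−p)^{3−i} with p = 0.889
C(3,2)·0.889^2·0.111^1 = 0.263177
C(3,3)·0.889^3·0.111^0 = 0.702595
Sum = 0.9658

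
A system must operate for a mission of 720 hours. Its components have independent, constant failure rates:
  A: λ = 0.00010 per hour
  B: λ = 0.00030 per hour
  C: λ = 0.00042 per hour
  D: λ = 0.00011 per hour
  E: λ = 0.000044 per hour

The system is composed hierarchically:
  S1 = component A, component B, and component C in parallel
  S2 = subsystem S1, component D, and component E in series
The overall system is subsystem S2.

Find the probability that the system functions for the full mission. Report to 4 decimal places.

R(A) = exp(−0.00010 × 720) = 0.930531
R(B) = exp(−0.00030 × 720) = 0.805735
R(C) = exp(−0.00042 × 720) = 0.739042
R(D) = exp(−0.00011 × 720) = 0.923855
R(E) = exp(−0.000044 × 720) = 0.968817
Parallel (A, B, and C): 1 − (1 − 0.930531)(1 − 0.805735)(1 − 0.739042) = 0.996478
Series ([0.996478], D, and E): 0.996478 × 0.923855 × 0.968817 = 0.8919

0.8919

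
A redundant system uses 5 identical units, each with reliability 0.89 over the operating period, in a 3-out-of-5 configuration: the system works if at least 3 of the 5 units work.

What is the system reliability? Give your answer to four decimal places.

R = Σ_{i=3}^{5} C(5,i) p^i (1−p)^{5−i} with p = 0.89
C(5,3)·0.89^3·0.11^2 = 0.085301
C(5,4)·0.89^4·0.11^1 = 0.345082
C(5,5)·0.89^5·0.11^0 = 0.558406
Sum = 0.9888

0.9888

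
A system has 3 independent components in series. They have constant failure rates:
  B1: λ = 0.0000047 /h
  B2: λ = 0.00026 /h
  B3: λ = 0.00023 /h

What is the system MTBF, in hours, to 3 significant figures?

Series of exponential components: λ_sys = Σ λ_i
λ_sys = 0.0000047 + 0.00026 + 0.00023 = 4.9470e-04 /h
MTBF = 1 / λ_sys = 2020 h

2020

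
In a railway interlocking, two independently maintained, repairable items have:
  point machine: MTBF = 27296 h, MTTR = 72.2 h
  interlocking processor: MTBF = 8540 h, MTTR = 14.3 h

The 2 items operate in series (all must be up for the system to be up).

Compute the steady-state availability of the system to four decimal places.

0.9957

A(point machine) = MTBF/(MTBF+MTTR) = 27296/(27296+72.2) = 0.997362
A(interlocking processor) = MTBF/(MTBF+MTTR) = 8540/(8540+14.3) = 0.998328
Series availability: 0.997362 × 0.998328 = 0.9957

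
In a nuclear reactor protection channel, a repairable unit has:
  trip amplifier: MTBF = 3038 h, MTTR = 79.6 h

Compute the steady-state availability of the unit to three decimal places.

0.974

A(trip amplifier) = MTBF/(MTBF+MTTR) = 3038/(3038+79.6) = 0.974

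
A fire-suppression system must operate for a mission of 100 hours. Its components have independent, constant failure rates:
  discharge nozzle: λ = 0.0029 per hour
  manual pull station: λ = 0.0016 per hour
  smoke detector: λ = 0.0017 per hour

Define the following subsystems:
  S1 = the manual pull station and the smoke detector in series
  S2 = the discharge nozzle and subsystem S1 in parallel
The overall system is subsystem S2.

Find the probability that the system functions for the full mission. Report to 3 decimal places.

0.929

R(discharge nozzle) = exp(−0.0029 × 100) = 0.74826
R(manual pull station) = exp(−0.0016 × 100) = 0.85214
R(smoke detector) = exp(−0.0017 × 100) = 0.84366
Series (manual pull station and smoke detector): 0.85214 × 0.84366 = 0.71892
Parallel (discharge nozzle and [0.71892]): 1 − (1 − 0.74826)(1 − 0.71892) = 0.929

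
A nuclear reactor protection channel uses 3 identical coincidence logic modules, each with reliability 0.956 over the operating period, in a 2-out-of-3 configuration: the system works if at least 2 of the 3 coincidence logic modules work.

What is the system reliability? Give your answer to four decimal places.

0.9944

R = Σ_{i=2}^{3} C(3,i) p^i (1−p)^{3−i} with p = 0.956
C(3,2)·0.956^2·0.044^1 = 0.120640
C(3,3)·0.956^3·0.044^0 = 0.873723
Sum = 0.9944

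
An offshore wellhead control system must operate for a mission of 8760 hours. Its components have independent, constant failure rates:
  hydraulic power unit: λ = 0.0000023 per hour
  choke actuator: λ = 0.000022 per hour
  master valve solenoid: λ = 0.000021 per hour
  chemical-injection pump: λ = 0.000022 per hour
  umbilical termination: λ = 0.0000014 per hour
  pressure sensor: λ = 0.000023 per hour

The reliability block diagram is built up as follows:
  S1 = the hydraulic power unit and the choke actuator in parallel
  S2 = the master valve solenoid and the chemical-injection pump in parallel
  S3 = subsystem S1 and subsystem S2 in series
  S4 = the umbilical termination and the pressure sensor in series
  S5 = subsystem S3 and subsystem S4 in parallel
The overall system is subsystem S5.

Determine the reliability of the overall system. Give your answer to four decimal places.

R(hydraulic power unit) = exp(−0.0000023 × 8760) = 0.980054
R(choke actuator) = exp(−0.000022 × 8760) = 0.824713
R(master valve solenoid) = exp(−0.000021 × 8760) = 0.831969
R(chemical-injection pump) = exp(−0.000022 × 8760) = 0.824713
R(umbilical termination) = exp(−0.0000014 × 8760) = 0.987811
R(pressure sensor) = exp(−0.000023 × 8760) = 0.817520
Parallel (hydraulic power unit and choke actuator): 1 − (1 − 0.980054)(1 − 0.824713) = 0.996504
Parallel (master valve solenoid and chemical-injection pump): 1 − (1 − 0.831969)(1 − 0.824713) = 0.970546
Series ([0.996504] and [0.970546]): 0.996504 × 0.970546 = 0.967153
Series (umbilical termination and pressure sensor): 0.987811 × 0.817520 = 0.807555
Parallel ([0.967153] and [0.807555]): 1 − (1 − 0.967153)(1 − 0.807555) = 0.9937

0.9937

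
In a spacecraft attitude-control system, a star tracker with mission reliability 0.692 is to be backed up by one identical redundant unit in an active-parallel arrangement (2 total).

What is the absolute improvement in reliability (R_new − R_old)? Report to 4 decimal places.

0.2131

R_before = 0.692
R_after = 1 − (1 − 0.692)^2 = 0.9051
ΔR = 0.9051 − 0.692 = 0.2131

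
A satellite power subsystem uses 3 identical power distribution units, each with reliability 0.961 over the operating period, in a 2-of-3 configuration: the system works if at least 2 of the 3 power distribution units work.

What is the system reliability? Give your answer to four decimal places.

0.9956

R = Σ_{i=2}^{3} C(3,i) p^i (1−p)^{3−i} with p = 0.961
C(3,2)·0.961^2·0.039^1 = 0.108052
C(3,3)·0.961^3·0.039^0 = 0.887504
Sum = 0.9956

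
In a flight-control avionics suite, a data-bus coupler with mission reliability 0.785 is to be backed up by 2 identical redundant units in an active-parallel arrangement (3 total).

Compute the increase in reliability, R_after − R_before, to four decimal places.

0.2051

R_before = 0.785
R_after = 1 − (1 − 0.785)^3 = 0.9901
ΔR = 0.9901 − 0.785 = 0.2051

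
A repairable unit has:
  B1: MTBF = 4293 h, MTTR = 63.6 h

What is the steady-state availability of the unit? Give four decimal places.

A(B1) = MTBF/(MTBF+MTTR) = 4293/(4293+63.6) = 0.9854

0.9854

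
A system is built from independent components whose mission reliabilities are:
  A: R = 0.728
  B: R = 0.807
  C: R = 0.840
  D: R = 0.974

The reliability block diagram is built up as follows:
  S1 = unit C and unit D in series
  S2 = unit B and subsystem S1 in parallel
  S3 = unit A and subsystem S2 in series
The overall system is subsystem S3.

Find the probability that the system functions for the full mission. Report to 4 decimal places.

0.7025

Series (C and D): 0.840000 × 0.974000 = 0.818160
Parallel (B and [0.818160]): 1 − (1 − 0.807000)(1 − 0.818160) = 0.964905
Series (A and [0.964905]): 0.728000 × 0.964905 = 0.7025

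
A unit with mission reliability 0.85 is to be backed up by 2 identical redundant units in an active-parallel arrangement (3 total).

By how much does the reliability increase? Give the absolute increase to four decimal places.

0.1466

R_before = 0.85
R_after = 1 − (1 − 0.85)^3 = 0.9966
ΔR = 0.9966 − 0.85 = 0.1466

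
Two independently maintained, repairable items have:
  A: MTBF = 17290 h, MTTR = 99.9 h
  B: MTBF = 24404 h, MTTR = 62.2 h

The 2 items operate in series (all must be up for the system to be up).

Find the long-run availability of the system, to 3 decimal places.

A(A) = MTBF/(MTBF+MTTR) = 17290/(17290+99.9) = 0.994255
A(B) = MTBF/(MTBF+MTTR) = 24404/(24404+62.2) = 0.997458
Series availability: 0.994255 × 0.997458 = 0.992

0.992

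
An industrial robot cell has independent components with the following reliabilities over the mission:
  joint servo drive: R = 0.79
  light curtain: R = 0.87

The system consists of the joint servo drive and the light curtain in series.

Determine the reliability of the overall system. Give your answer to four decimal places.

Series (joint servo drive and light curtain): 0.790000 × 0.870000 = 0.6873

0.6873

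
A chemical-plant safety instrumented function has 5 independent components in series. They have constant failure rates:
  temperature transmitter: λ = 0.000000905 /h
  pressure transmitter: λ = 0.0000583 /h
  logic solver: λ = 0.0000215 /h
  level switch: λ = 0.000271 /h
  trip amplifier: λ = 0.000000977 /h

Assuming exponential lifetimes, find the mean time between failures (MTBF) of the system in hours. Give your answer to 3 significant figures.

2840

Series of exponential components: λ_sys = Σ λ_i
λ_sys = 0.000000905 + 0.0000583 + 0.0000215 + 0.000271 + 0.000000977 = 3.5268e-04 /h
MTBF = 1 / λ_sys = 2840 h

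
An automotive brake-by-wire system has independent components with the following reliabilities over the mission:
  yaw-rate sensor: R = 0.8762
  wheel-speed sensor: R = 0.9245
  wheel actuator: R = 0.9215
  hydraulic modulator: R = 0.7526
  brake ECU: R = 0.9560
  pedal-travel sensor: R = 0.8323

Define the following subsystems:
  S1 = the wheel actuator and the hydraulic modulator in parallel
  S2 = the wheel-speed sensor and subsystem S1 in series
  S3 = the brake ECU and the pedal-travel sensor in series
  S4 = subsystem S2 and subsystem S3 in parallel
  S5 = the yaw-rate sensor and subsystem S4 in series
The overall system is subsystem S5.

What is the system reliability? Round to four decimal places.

Parallel (wheel actuator and hydraulic modulator): 1 − (1 − 0.921500)(1 − 0.752600) = 0.980579
Series (wheel-speed sensor and [0.980579]): 0.924500 × 0.980579 = 0.906545
Series (brake ECU and pedal-travel sensor): 0.956000 × 0.832300 = 0.795679
Parallel ([0.906545] and [0.795679]): 1 − (1 − 0.906545)(1 − 0.795679) = 0.980905
Series (yaw-rate sensor and [0.980905]): 0.876200 × 0.980905 = 0.8595

0.8595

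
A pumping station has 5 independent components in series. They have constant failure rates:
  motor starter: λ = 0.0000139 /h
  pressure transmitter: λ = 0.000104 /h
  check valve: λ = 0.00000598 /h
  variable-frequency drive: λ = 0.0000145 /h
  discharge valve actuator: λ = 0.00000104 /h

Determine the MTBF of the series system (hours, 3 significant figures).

7170

Series of exponential components: λ_sys = Σ λ_i
λ_sys = 0.0000139 + 0.000104 + 0.00000598 + 0.0000145 + 0.00000104 = 1.3942e-04 /h
MTBF = 1 / λ_sys = 7170 h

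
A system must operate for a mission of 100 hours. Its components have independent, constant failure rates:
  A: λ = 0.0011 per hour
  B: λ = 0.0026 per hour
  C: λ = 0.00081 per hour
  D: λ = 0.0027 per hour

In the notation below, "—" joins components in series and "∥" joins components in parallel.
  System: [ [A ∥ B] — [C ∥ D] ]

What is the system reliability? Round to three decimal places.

0.958

R(A) = exp(−0.0011 × 100) = 0.89583
R(B) = exp(−0.0026 × 100) = 0.77105
R(C) = exp(−0.00081 × 100) = 0.92219
R(D) = exp(−0.0027 × 100) = 0.76338
Parallel (A and B): 1 − (1 − 0.89583)(1 − 0.77105) = 0.97615
Parallel (C and D): 1 − (1 − 0.92219)(1 − 0.76338) = 0.98159
Series ([0.97615] and [0.98159]): 0.97615 × 0.98159 = 0.958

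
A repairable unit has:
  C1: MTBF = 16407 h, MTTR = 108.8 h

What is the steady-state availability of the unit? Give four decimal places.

0.9934

A(C1) = MTBF/(MTBF+MTTR) = 16407/(16407+108.8) = 0.9934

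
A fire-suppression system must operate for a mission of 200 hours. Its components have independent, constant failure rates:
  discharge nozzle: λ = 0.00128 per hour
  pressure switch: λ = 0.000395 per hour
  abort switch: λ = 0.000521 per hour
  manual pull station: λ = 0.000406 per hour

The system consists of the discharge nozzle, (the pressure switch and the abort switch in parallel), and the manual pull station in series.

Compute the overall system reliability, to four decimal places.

R(discharge nozzle) = exp(−0.00128 × 200) = 0.774142
R(pressure switch) = exp(−0.000395 × 200) = 0.924040
R(abort switch) = exp(−0.000521 × 200) = 0.901045
R(manual pull station) = exp(−0.000406 × 200) = 0.922009
Parallel (pressure switch and abort switch): 1 − (1 − 0.924040)(1 − 0.901045) = 0.992483
Series (discharge nozzle, [0.992483], and manual pull station): 0.774142 × 0.992483 × 0.922009 = 0.7084

0.7084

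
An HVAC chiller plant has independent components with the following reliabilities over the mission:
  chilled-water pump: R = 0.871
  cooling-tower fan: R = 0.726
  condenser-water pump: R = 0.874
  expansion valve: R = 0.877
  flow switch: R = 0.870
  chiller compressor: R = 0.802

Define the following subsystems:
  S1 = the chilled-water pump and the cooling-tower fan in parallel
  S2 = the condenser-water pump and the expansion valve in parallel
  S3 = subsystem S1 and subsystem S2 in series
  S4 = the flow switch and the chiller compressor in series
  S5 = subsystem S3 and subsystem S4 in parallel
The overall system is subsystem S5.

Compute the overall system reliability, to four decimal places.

Parallel (chilled-water pump and cooling-tower fan): 1 − (1 − 0.871000)(1 − 0.726000) = 0.964654
Parallel (condenser-water pump and expansion valve): 1 − (1 − 0.874000)(1 − 0.877000) = 0.984502
Series ([0.964654] and [0.984502]): 0.964654 × 0.984502 = 0.949704
Series (flow switch and chiller compressor): 0.870000 × 0.802000 = 0.697740
Parallel ([0.949704] and [0.697740]): 1 − (1 − 0.949704)(1 − 0.697740) = 0.9848

0.9848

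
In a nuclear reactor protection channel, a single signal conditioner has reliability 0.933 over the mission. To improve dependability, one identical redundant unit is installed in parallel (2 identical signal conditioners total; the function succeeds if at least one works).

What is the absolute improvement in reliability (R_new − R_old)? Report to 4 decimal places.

0.0625

R_before = 0.933
R_after = 1 − (1 − 0.933)^2 = 0.9955
ΔR = 0.9955 − 0.933 = 0.0625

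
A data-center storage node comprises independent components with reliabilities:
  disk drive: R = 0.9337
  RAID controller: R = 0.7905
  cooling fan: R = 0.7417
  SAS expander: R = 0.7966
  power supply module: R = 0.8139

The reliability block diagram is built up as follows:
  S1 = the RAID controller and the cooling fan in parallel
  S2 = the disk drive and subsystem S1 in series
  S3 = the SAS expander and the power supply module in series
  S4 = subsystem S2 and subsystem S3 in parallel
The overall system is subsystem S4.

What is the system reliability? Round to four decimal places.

0.9589

Parallel (RAID controller and cooling fan): 1 − (1 − 0.790500)(1 − 0.741700) = 0.945886
Series (disk drive and [0.945886]): 0.933700 × 0.945886 = 0.883174
Series (SAS expander and power supply module): 0.796600 × 0.813900 = 0.648353
Parallel ([0.883174] and [0.648353]): 1 − (1 − 0.883174)(1 − 0.648353) = 0.9589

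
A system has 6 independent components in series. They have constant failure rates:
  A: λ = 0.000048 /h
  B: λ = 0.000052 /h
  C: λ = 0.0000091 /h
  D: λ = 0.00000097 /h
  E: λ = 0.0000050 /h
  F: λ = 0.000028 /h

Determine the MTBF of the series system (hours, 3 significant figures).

6990

Series of exponential components: λ_sys = Σ λ_i
λ_sys = 0.000048 + 0.000052 + 0.0000091 + 0.00000097 + 0.0000050 + 0.000028 = 1.4307e-04 /h
MTBF = 1 / λ_sys = 6990 h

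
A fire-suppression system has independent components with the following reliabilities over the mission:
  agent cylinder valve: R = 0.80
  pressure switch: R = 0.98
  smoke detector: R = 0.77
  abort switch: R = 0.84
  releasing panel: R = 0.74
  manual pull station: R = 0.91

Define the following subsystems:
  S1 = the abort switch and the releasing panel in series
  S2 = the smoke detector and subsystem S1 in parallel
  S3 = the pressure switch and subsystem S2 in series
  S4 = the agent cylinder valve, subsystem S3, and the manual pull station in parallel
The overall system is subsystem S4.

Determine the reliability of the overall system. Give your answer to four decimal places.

Series (abort switch and releasing panel): 0.840000 × 0.740000 = 0.621600
Parallel (smoke detector and [0.621600]): 1 − (1 − 0.770000)(1 − 0.621600) = 0.912968
Series (pressure switch and [0.912968]): 0.980000 × 0.912968 = 0.894709
Parallel (agent cylinder valve, [0.894709], and manual pull station): 1 − (1 − 0.800000)(1 − 0.894709)(1 − 0.910000) = 0.9981

0.9981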